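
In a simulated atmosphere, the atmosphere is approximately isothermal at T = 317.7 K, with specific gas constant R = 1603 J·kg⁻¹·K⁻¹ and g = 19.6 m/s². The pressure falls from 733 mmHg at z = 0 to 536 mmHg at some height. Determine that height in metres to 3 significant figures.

z ≈ 8130 m

Scale height: H = RT/g = 1603 × 317.7 / 19.6 = 25983 m.
Invert the barometric formula: z = H ln(P₀/P).
P₀/P = 733/536 = 1.3675; ln(1.3675) = 0.31298.
z = 25983 × 0.31298 = 8132.2 m.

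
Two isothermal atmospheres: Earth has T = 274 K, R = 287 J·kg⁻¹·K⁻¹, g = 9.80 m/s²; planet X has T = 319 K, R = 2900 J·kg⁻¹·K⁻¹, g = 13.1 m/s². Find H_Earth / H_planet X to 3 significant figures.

H_Earth/H_planet X ≈ 0.114

H = RT/g for each body.
H_Earth = 287 × 274 / 9.80 = 8024.3 m.
H_planet X = 2900 × 319 / 13.1 = 70618 m.
H_Earth/H_planet X = 8024.3/70618 = 0.11363.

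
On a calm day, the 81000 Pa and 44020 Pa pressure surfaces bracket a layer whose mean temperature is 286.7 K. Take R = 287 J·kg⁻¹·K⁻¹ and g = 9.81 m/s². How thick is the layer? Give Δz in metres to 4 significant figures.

Hypsometric equation: Δz = (R T̄/g) ln(P₁/P₂).
R T̄/g = 287 × 286.7 / 9.81 = 8387.7 m.
ln(81000/44020) = ln(1.8401) = 0.60982.
Δz = 8387.7 × 0.60982 = 5115.0 m.

Δz ≈ 5115 m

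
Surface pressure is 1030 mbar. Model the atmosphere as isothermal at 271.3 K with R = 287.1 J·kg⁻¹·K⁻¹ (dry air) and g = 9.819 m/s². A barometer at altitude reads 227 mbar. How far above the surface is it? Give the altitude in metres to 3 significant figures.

Scale height: H = RT/g = 287.1 × 271.3 / 9.819 = 7932.6 m.
Invert the barometric formula: z = H ln(P₀/P).
P₀/P = 1030/227 = 4.5374; ln(4.5374) = 1.5124.
z = 7932.6 × 1.5124 = 11997 m.

z ≈ 12000 m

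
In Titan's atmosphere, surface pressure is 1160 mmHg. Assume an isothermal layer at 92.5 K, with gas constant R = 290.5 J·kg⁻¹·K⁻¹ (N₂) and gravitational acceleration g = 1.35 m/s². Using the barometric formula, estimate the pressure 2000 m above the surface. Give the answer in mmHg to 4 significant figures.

P ≈ 1049 mmHg

Scale height: H = RT/g = 290.5 × 92.5 / 1.35 = 19905 m.
Barometric formula: P = P₀ exp(−z/H).
z/H = 2000.0/19905 = 0.10048; exp(−0.10048) = 0.90440.
P = 1160 × 0.90440 = 1049.1 mmHg.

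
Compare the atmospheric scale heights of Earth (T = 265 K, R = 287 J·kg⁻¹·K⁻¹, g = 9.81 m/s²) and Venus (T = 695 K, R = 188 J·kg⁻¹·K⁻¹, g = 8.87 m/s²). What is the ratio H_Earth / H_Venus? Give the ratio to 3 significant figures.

H_Earth/H_Venus ≈ 0.526

H = RT/g for each body.
H_Earth = 287 × 265 / 9.81 = 7752.8 m.
H_Venus = 188 × 695 / 8.87 = 14731 m.
H_Earth/H_Venus = 7752.8/14731 = 0.52629.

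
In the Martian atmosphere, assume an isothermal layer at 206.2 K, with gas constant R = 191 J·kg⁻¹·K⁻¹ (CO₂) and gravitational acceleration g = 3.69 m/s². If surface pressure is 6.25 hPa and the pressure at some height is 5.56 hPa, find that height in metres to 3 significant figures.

z ≈ 1250 m

Scale height: H = RT/g = 191 × 206.2 / 3.69 = 10673 m.
Invert the barometric formula: z = H ln(P₀/P).
P₀/P = 6.25/5.56 = 1.1241; ln(1.1241) = 0.11698.
z = 10673 × 0.11698 = 1248.5 m.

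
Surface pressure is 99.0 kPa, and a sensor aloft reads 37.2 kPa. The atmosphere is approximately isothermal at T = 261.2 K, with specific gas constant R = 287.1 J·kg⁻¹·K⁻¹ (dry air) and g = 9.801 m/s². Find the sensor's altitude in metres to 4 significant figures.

z ≈ 7489 m

Scale height: H = RT/g = 287.1 × 261.2 / 9.801 = 7651.3 m.
Invert the barometric formula: z = H ln(P₀/P).
P₀/P = 99.0/37.2 = 2.6613; ln(2.6613) = 0.97881.
z = 7651.3 × 0.97881 = 7489.2 m.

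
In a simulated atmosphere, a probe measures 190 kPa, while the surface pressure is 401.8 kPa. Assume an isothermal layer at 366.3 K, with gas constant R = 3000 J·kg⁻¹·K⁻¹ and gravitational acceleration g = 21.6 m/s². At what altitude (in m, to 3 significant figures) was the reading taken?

z ≈ 38100 m

Scale height: H = RT/g = 3000 × 366.3 / 21.6 = 50875 m.
Invert the barometric formula: z = H ln(P₀/P).
P₀/P = 401.8/190 = 2.1147; ln(2.1147) = 0.74891.
z = 50875 × 0.74891 = 38101 m.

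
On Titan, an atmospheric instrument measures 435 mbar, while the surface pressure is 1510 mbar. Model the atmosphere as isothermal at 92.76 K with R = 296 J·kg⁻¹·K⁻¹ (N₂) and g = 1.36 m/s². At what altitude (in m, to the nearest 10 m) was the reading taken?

Scale height: H = RT/g = 296 × 92.76 / 1.36 = 20189 m.
Invert the barometric formula: z = H ln(P₀/P).
P₀/P = 1510/435 = 3.4713; ln(3.4713) = 1.2445.
z = 20189 × 1.2445 = 25125 m.

z ≈ 25130 m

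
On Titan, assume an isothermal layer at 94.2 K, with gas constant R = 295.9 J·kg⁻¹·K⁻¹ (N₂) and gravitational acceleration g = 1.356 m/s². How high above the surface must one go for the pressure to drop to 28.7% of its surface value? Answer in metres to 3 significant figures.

z ≈ 25700 m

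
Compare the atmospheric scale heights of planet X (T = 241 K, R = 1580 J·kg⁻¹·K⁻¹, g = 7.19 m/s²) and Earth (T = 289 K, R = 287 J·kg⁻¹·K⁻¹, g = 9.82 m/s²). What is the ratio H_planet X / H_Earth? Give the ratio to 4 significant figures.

H = RT/g for each body.
H_planet X = 1580 × 241 / 7.19 = 52960 m.
H_Earth = 287 × 289 / 9.82 = 8446.3 m.
H_planet X/H_Earth = 52960/8446.3 = 6.2702.

H_planet X/H_Earth ≈ 6.270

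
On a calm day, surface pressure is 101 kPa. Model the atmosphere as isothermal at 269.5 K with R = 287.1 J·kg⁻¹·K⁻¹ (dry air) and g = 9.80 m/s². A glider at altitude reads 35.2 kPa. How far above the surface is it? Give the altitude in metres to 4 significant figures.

Scale height: H = RT/g = 287.1 × 269.5 / 9.80 = 7895.3 m.
Invert the barometric formula: z = H ln(P₀/P).
P₀/P = 101/35.2 = 2.8693; ln(2.8693) = 1.0541.
z = 7895.3 × 1.0541 = 8322.4 m.

z ≈ 8322 m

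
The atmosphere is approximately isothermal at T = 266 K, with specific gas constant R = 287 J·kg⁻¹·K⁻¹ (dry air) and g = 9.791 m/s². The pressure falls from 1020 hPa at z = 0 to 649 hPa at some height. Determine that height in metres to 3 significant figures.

z ≈ 3530 m

Scale height: H = RT/g = 287 × 266 / 9.791 = 7797.2 m.
Invert the barometric formula: z = H ln(P₀/P).
P₀/P = 1020/649 = 1.5716; ln(1.5716) = 0.45209.
z = 7797.2 × 0.45209 = 3525.0 m.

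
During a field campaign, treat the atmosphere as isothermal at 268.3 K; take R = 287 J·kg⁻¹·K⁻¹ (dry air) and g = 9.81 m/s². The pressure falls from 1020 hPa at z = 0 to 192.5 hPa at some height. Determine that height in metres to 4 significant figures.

Scale height: H = RT/g = 287 × 268.3 / 9.81 = 7849.3 m.
Invert the barometric formula: z = H ln(P₀/P).
P₀/P = 1020/192.5 = 5.2987; ln(5.2987) = 1.6675.
z = 7849.3 × 1.6675 = 13089 m.

z ≈ 13090 m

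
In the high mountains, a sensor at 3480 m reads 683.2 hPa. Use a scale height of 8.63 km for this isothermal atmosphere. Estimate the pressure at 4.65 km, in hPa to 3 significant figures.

Between two levels, P₂ = P₁ exp(−Δz/H) with Δz = z₂ − z₁.
Δz = 4650.0 − 3480.0 = 1170.0 m; Δz/H = 1170.0/8630.0 = 0.13557.
P₂ = 683.2 × exp(−0.13557) = 683.2 × 0.87322 = 596.58 hPa.

P ≈ 597 hPa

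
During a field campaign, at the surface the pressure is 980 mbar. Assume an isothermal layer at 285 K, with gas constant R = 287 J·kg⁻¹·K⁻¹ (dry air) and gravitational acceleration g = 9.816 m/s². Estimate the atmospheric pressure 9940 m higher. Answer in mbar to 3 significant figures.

P ≈ 297 mbar

Scale height: H = RT/g = 287 × 285 / 9.816 = 8332.8 m.
Barometric formula: P = P₀ exp(−z/H).
z/H = 9940.0/8332.8 = 1.1929; exp(−1.1929) = 0.30334.
P = 980 × 0.30334 = 297.27 mbar.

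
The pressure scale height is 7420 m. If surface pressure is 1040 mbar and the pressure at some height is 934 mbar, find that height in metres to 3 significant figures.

Invert the barometric formula: z = H ln(P₀/P).
P₀/P = 1040/934 = 1.1135; ln(1.1135) = 0.10751.
z = 7420.0 × 0.10751 = 797.72 m.

z ≈ 798 m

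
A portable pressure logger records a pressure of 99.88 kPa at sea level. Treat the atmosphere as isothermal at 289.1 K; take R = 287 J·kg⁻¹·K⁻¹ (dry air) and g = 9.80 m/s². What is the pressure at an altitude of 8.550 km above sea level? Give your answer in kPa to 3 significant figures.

P ≈ 36.4 kPa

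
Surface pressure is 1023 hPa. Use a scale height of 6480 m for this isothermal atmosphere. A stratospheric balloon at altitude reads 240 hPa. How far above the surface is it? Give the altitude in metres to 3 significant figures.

z ≈ 9400 m

Invert the barometric formula: z = H ln(P₀/P).
P₀/P = 1023/240 = 4.2625; ln(4.2625) = 1.4499.
z = 6480.0 × 1.4499 = 9395.4 m.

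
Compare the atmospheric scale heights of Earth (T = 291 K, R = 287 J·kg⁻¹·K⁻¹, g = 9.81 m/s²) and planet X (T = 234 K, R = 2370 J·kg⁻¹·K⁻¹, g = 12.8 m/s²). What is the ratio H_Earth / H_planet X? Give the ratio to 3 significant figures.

H_Earth/H_planet X ≈ 0.196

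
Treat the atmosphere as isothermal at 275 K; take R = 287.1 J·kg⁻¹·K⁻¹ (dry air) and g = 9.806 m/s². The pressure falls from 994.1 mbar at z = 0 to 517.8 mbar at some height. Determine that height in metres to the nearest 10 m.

z ≈ 5250 m

Scale height: H = RT/g = 287.1 × 275 / 9.806 = 8051.4 m.
Invert the barometric formula: z = H ln(P₀/P).
P₀/P = 994.1/517.8 = 1.9199; ln(1.9199) = 0.65227.
z = 8051.4 × 0.65227 = 5251.7 m.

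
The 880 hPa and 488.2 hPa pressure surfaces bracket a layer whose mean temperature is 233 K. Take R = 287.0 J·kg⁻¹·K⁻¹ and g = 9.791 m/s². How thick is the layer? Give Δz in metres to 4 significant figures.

Δz ≈ 4024 m

Hypsometric equation: Δz = (R T̄/g) ln(P₁/P₂).
R T̄/g = 287.0 × 233 / 9.791 = 6829.8 m.
ln(880/488.2) = ln(1.8025) = 0.58917.
Δz = 6829.8 × 0.58917 = 4023.9 m.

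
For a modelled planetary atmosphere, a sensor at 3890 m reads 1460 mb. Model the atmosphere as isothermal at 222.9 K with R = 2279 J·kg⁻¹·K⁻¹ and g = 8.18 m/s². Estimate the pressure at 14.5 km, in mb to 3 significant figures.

P ≈ 1230 mb

Scale height: H = RT/g = 2279 × 222.9 / 8.18 = 62101 m.
Between two levels, P₂ = P₁ exp(−Δz/H) with Δz = z₂ − z₁.
Δz = 14500 − 3890.0 = 10610 m; Δz/H = 10610/62101 = 0.17085.
P₂ = 1460 × exp(−0.17085) = 1460 × 0.84295 = 1230.7 mb.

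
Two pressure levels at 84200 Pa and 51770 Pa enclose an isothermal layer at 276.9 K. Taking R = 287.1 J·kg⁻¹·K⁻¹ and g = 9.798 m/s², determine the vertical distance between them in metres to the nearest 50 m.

Hypsometric equation: Δz = (R T̄/g) ln(P₁/P₂).
R T̄/g = 287.1 × 276.9 / 9.798 = 8113.7 m.
ln(84200/51770) = ln(1.6264) = 0.48637.
Δz = 8113.7 × 0.48637 = 3946.3 m.

Δz ≈ 3950 m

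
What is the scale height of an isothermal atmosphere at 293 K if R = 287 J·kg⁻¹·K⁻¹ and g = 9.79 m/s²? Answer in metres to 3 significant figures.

H ≈ 8590 m

The scale height of an isothermal atmosphere is H = RT/g.
H = 287 × 293 / 9.79 = 84091/9.79 = 8589.5 m.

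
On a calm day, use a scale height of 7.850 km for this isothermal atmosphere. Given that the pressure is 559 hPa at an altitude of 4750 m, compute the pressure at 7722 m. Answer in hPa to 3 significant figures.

P ≈ 383 hPa

Between two levels, P₂ = P₁ exp(−Δz/H) with Δz = z₂ − z₁.
Δz = 7722.0 − 4750.0 = 2972.0 m; Δz/H = 2972.0/7850.0 = 0.37860.
P₂ = 559 × exp(−0.37860) = 559 × 0.68482 = 382.81 hPa.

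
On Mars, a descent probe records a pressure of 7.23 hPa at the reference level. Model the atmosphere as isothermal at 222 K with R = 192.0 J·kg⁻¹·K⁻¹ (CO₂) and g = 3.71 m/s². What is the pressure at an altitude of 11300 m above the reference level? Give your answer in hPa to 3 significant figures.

P ≈ 2.70 hPa

Scale height: H = RT/g = 192.0 × 222 / 3.71 = 11489 m.
Barometric formula: P = P₀ exp(−z/H).
z/H = 11300/11489 = 0.98355; exp(−0.98355) = 0.37398.
P = 7.23 × 0.37398 = 2.7039 hPa.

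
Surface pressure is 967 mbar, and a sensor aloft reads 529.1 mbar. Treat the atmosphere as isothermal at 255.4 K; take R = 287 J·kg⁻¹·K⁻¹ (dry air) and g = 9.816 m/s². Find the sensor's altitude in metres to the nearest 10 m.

Scale height: H = RT/g = 287 × 255.4 / 9.816 = 7467.4 m.
Invert the barometric formula: z = H ln(P₀/P).
P₀/P = 967/529.1 = 1.8276; ln(1.8276) = 0.60300.
z = 7467.4 × 0.60300 = 4502.8 m.

z ≈ 4500 m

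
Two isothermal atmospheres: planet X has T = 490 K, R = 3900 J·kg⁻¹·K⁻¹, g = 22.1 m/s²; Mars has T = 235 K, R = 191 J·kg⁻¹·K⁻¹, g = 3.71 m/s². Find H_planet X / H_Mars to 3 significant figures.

H = RT/g for each body.
H_planet X = 3900 × 490 / 22.1 = 86471 m.
H_Mars = 191 × 235 / 3.71 = 12098 m.
H_planet X/H_Mars = 86471/12098 = 7.1475.

H_planet X/H_Mars ≈ 7.15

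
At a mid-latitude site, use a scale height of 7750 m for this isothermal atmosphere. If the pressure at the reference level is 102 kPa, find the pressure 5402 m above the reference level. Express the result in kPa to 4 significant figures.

Barometric formula: P = P₀ exp(−z/H).
z/H = 5402.0/7750.0 = 0.69703; exp(−0.69703) = 0.49806.
P = 102 × 0.49806 = 50.802 kPa.

P ≈ 50.80 kPa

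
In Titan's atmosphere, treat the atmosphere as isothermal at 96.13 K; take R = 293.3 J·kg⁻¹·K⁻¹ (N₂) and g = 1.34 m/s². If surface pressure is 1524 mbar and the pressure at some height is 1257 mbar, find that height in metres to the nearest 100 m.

z ≈ 4100 m

Scale height: H = RT/g = 293.3 × 96.13 / 1.34 = 21041 m.
Invert the barometric formula: z = H ln(P₀/P).
P₀/P = 1524/1257 = 1.2124; ln(1.2124) = 0.19260.
z = 21041 × 0.19260 = 4052.5 m.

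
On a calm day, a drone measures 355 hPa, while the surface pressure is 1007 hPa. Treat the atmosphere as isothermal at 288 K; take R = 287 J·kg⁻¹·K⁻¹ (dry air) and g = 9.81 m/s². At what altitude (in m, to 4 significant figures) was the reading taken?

Scale height: H = RT/g = 287 × 288 / 9.81 = 8425.7 m.
Invert the barometric formula: z = H ln(P₀/P).
P₀/P = 1007/355 = 2.8366; ln(2.8366) = 1.0426.
z = 8425.7 × 1.0426 = 8784.6 m.

z ≈ 8785 m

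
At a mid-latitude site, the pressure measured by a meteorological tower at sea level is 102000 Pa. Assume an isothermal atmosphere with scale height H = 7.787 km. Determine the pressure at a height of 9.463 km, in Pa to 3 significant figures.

P ≈ 30300 Pa

Barometric formula: P = P₀ exp(−z/H).
z/H = 9463.0/7787.0 = 1.2152; exp(−1.2152) = 0.29665.
P = 102000 × 0.29665 = 30258 Pa.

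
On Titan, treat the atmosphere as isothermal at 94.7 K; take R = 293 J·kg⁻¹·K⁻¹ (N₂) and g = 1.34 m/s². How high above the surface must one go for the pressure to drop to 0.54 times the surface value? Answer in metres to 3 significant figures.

Scale height: H = RT/g = 293 × 94.7 / 1.34 = 20707 m.
Set P/P₀ = exp(−z/H) = 0.54, so z = −H ln(0.54).
−ln(0.54) = 0.61619; z = 20707 × 0.61619 = 12759 m.

z ≈ 12800 m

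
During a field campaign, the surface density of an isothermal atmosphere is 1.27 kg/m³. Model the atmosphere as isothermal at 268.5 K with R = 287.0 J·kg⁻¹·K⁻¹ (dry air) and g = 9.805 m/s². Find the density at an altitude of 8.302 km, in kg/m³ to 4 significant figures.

ρ ≈ 0.4416 kg/m³

Scale height: H = RT/g = 287.0 × 268.5 / 9.805 = 7859.2 m.
In an isothermal atmosphere, density decays like pressure: ρ = ρ₀ exp(−z/H).
z/H = 8302.0/7859.2 = 1.0563; exp(−1.0563) = 0.34774.
ρ = 1.27 × 0.34774 = 0.44163 kg/m³.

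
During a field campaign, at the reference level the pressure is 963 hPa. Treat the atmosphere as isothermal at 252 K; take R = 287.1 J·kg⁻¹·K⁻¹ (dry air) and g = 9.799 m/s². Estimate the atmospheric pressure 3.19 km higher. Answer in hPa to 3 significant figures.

P ≈ 625 hPa

Scale height: H = RT/g = 287.1 × 252 / 9.799 = 7383.3 m.
Barometric formula: P = P₀ exp(−z/H).
z/H = 3190.0/7383.3 = 0.43206; exp(−0.43206) = 0.64917.
P = 963 × 0.64917 = 625.15 hPa.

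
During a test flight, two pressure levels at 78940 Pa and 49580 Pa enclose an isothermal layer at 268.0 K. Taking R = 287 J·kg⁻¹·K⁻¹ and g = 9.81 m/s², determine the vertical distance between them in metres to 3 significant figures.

Hypsometric equation: Δz = (R T̄/g) ln(P₁/P₂).
R T̄/g = 287 × 268.0 / 9.81 = 7840.6 m.
ln(78940/49580) = ln(1.5922) = 0.46512.
Δz = 7840.6 × 0.46512 = 3646.8 m.

Δz ≈ 3650 m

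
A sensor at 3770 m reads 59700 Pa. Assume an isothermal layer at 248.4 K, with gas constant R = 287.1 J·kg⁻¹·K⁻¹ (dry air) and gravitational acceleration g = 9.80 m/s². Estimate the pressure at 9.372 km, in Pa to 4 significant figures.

Scale height: H = RT/g = 287.1 × 248.4 / 9.80 = 7277.1 m.
Between two levels, P₂ = P₁ exp(−Δz/H) with Δz = z₂ − z₁.
Δz = 9372.0 − 3770.0 = 5602.0 m; Δz/H = 5602.0/7277.1 = 0.76981.
P₂ = 59700 × exp(−0.76981) = 59700 × 0.46310 = 27647 Pa.

P ≈ 27650 Pa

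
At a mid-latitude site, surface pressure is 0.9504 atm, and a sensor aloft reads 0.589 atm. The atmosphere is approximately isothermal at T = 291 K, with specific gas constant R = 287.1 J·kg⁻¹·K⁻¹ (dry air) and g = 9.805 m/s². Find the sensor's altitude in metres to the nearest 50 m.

Scale height: H = RT/g = 287.1 × 291 / 9.805 = 8520.8 m.
Invert the barometric formula: z = H ln(P₀/P).
P₀/P = 0.9504/0.589 = 1.6136; ln(1.6136) = 0.47847.
z = 8520.8 × 0.47847 = 4076.9 m.

z ≈ 4100 m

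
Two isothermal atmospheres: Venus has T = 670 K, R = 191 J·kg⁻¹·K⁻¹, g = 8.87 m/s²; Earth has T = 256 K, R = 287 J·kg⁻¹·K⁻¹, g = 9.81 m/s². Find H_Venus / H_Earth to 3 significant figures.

H = RT/g for each body.
H_Venus = 191 × 670 / 8.87 = 14427 m.
H_Earth = 287 × 256 / 9.81 = 7489.5 m.
H_Venus/H_Earth = 14427/7489.5 = 1.9263.

H_Venus/H_Earth ≈ 1.93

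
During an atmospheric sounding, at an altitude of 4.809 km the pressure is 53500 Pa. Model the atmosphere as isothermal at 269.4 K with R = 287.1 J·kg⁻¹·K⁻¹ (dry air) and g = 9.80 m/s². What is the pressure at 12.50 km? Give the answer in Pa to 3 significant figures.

P ≈ 20200 Pa

Scale height: H = RT/g = 287.1 × 269.4 / 9.80 = 7892.3 m.
Between two levels, P₂ = P₁ exp(−Δz/H) with Δz = z₂ − z₁.
Δz = 12500 − 4809.0 = 7691.0 m; Δz/H = 7691.0/7892.3 = 0.97449.
P₂ = 53500 × exp(−0.97449) = 53500 × 0.37738 = 20190 Pa.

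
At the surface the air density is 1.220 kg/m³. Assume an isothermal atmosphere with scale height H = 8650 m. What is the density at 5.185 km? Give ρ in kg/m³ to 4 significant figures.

In an isothermal atmosphere, density decays like pressure: ρ = ρ₀ exp(−z/H).
z/H = 5185.0/8650.0 = 0.59942; exp(−0.59942) = 0.54913.
ρ = 1.220 × 0.54913 = 0.66994 kg/m³.

ρ ≈ 0.6699 kg/m³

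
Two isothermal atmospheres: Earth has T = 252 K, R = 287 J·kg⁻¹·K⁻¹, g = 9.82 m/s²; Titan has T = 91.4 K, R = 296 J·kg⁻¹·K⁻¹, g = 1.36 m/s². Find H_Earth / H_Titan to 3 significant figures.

H_Earth/H_Titan ≈ 0.370

H = RT/g for each body.
H_Earth = 287 × 252 / 9.82 = 7365.0 m.
H_Titan = 296 × 91.4 / 1.36 = 19893 m.
H_Earth/H_Titan = 7365.0/19893 = 0.37023.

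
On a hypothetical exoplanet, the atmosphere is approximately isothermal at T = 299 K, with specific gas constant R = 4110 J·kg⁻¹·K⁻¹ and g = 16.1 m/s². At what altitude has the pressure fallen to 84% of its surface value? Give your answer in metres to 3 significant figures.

z ≈ 13300 m

Scale height: H = RT/g = 4110 × 299 / 16.1 = 76329 m.
Set P/P₀ = exp(−z/H) = 0.84, so z = −H ln(0.84).
−ln(0.84) = 0.17435; z = 76329 × 0.17435 = 13308 m.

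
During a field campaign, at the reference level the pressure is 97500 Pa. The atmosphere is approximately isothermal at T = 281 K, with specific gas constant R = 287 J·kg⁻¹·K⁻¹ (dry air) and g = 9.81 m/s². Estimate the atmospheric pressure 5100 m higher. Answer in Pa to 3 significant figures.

Scale height: H = RT/g = 287 × 281 / 9.81 = 8220.9 m.
Barometric formula: P = P₀ exp(−z/H).
z/H = 5100.0/8220.9 = 0.62037; exp(−0.62037) = 0.53775.
P = 97500 × 0.53775 = 52431 Pa.

P ≈ 52400 Pa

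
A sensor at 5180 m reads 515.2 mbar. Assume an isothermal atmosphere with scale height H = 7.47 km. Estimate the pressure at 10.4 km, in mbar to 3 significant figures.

P ≈ 256 mbar

Between two levels, P₂ = P₁ exp(−Δz/H) with Δz = z₂ − z₁.
Δz = 10400 − 5180.0 = 5220.0 m; Δz/H = 5220.0/7470.0 = 0.69880.
P₂ = 515.2 × exp(−0.69880) = 515.2 × 0.49718 = 256.15 mbar.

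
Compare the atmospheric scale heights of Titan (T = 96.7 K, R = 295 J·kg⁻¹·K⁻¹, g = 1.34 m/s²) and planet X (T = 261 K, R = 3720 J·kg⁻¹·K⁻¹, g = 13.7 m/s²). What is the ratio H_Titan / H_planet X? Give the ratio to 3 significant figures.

H_Titan/H_planet X ≈ 0.300

H = RT/g for each body.
H_Titan = 295 × 96.7 / 1.34 = 21288 m.
H_planet X = 3720 × 261 / 13.7 = 70870 m.
H_Titan/H_planet X = 21288/70870 = 0.30038.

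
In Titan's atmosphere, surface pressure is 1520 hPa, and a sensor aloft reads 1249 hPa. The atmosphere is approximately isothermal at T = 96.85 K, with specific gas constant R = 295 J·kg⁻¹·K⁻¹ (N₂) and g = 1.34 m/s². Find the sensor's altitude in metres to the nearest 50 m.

z ≈ 4200 m

Scale height: H = RT/g = 295 × 96.85 / 1.34 = 21321 m.
Invert the barometric formula: z = H ln(P₀/P).
P₀/P = 1520/1249 = 1.2170; ln(1.2170) = 0.19639.
z = 21321 × 0.19639 = 4187.2 m.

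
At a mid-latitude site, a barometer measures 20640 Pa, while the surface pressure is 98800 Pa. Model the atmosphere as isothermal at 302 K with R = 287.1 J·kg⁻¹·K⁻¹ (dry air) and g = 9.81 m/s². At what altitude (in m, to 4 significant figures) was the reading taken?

Scale height: H = RT/g = 287.1 × 302 / 9.81 = 8838.3 m.
Invert the barometric formula: z = H ln(P₀/P).
P₀/P = 98800/20640 = 4.7868; ln(4.7868) = 1.5659.
z = 8838.3 × 1.5659 = 13840 m.

z ≈ 13840 m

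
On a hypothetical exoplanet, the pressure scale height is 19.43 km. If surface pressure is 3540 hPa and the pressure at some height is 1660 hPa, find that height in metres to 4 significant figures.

z ≈ 14710 m

Invert the barometric formula: z = H ln(P₀/P).
P₀/P = 3540/1660 = 2.1325; ln(2.1325) = 0.75730.
z = 19430 × 0.75730 = 14714 m.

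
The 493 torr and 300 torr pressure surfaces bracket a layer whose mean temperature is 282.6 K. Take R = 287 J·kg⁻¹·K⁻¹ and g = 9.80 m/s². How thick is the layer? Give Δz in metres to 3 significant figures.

Hypsometric equation: Δz = (R T̄/g) ln(P₁/P₂).
R T̄/g = 287 × 282.6 / 9.80 = 8276.1 m.
ln(493/300) = ln(1.6433) = 0.49671.
Δz = 8276.1 × 0.49671 = 4110.8 m.

Δz ≈ 4110 m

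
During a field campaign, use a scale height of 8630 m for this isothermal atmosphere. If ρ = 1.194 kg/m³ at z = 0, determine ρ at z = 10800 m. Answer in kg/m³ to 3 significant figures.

ρ ≈ 0.342 kg/m³

In an isothermal atmosphere, density decays like pressure: ρ = ρ₀ exp(−z/H).
z/H = 10800/8630.0 = 1.2514; exp(−1.2514) = 0.28610.
ρ = 1.194 × 0.28610 = 0.34160 kg/m³.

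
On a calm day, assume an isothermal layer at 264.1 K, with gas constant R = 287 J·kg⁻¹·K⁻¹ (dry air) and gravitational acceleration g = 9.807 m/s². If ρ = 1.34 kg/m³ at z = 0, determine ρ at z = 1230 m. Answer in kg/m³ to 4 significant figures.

ρ ≈ 1.143 kg/m³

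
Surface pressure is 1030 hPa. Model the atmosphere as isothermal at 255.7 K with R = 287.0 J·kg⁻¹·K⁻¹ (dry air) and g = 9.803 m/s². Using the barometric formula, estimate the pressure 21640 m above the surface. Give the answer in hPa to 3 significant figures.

Scale height: H = RT/g = 287.0 × 255.7 / 9.803 = 7486.1 m.
Barometric formula: P = P₀ exp(−z/H).
z/H = 21640/7486.1 = 2.8907; exp(−2.8907) = 0.055537.
P = 1030 × 0.055537 = 57.203 hPa.

P ≈ 57.2 hPa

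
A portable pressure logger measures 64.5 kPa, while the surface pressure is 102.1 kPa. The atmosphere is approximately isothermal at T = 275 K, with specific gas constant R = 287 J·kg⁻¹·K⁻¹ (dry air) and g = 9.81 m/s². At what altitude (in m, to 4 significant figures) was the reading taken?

z ≈ 3695 m

Scale height: H = RT/g = 287 × 275 / 9.81 = 8045.4 m.
Invert the barometric formula: z = H ln(P₀/P).
P₀/P = 102.1/64.5 = 1.5829; ln(1.5829) = 0.45926.
z = 8045.4 × 0.45926 = 3694.9 m.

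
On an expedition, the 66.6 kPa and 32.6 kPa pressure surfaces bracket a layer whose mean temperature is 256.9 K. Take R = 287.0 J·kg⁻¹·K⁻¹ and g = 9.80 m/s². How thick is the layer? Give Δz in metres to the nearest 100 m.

Δz ≈ 5400 m

Hypsometric equation: Δz = (R T̄/g) ln(P₁/P₂).
R T̄/g = 287.0 × 256.9 / 9.80 = 7523.5 m.
ln(66.6/32.6) = ln(2.0429) = 0.71437.
Δz = 7523.5 × 0.71437 = 5374.6 m.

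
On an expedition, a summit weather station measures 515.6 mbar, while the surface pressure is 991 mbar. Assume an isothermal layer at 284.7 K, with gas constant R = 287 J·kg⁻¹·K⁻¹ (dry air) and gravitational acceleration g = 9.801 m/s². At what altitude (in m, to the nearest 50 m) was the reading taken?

z ≈ 5450 m

Scale height: H = RT/g = 287 × 284.7 / 9.801 = 8336.8 m.
Invert the barometric formula: z = H ln(P₀/P).
P₀/P = 991/515.6 = 1.9220; ln(1.9220) = 0.65337.
z = 8336.8 × 0.65337 = 5447.0 m.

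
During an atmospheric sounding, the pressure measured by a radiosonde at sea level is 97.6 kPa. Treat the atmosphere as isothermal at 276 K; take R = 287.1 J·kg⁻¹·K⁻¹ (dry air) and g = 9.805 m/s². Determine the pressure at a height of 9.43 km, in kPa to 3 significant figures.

P ≈ 30.4 kPa

Scale height: H = RT/g = 287.1 × 276 / 9.805 = 8081.6 m.
Barometric formula: P = P₀ exp(−z/H).
z/H = 9430.0/8081.6 = 1.1668; exp(−1.1668) = 0.31136.
P = 97.6 × 0.31136 = 30.389 kPa.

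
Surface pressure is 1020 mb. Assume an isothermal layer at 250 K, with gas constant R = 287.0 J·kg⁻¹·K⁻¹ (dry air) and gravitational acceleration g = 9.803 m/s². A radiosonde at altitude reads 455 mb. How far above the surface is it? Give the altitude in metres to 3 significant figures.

Scale height: H = RT/g = 287.0 × 250 / 9.803 = 7319.2 m.
Invert the barometric formula: z = H ln(P₀/P).
P₀/P = 1020/455 = 2.2418; ln(2.2418) = 0.80728.
z = 7319.2 × 0.80728 = 5908.6 m.

z ≈ 5910 m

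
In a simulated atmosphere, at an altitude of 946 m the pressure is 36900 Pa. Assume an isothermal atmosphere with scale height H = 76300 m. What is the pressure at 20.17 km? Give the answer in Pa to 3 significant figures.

P ≈ 28700 Pa

Between two levels, P₂ = P₁ exp(−Δz/H) with Δz = z₂ − z₁.
Δz = 20170 − 946.00 = 19224 m; Δz/H = 19224/76300 = 0.25195.
P₂ = 36900 × exp(−0.25195) = 36900 × 0.77728 = 28682 Pa.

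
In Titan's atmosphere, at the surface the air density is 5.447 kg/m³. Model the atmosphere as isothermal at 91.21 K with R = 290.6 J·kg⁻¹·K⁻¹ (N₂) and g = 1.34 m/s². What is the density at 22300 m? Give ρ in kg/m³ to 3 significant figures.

ρ ≈ 1.76 kg/m³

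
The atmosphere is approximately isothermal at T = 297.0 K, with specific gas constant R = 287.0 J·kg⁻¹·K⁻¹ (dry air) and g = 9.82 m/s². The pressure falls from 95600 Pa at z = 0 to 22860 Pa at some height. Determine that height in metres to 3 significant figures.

z ≈ 12400 m

Scale height: H = RT/g = 287.0 × 297.0 / 9.82 = 8680.1 m.
Invert the barometric formula: z = H ln(P₀/P).
P₀/P = 95600/22860 = 4.1820; ln(4.1820) = 1.4308.
z = 8680.1 × 1.4308 = 12419 m.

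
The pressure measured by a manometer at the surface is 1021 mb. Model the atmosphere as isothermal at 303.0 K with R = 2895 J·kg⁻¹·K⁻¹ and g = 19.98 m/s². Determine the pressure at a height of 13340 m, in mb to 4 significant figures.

P ≈ 753.5 mb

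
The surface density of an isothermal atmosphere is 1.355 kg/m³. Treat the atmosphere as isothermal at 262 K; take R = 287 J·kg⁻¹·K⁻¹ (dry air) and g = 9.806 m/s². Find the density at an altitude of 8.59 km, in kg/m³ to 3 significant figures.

Scale height: H = RT/g = 287 × 262 / 9.806 = 7668.2 m.
In an isothermal atmosphere, density decays like pressure: ρ = ρ₀ exp(−z/H).
z/H = 8590.0/7668.2 = 1.1202; exp(−1.1202) = 0.32621.
ρ = 1.355 × 0.32621 = 0.44201 kg/m³.

ρ ≈ 0.442 kg/m³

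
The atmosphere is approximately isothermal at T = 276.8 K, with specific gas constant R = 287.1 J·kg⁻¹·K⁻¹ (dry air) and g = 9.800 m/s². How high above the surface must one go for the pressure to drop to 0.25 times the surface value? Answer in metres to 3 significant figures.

Scale height: H = RT/g = 287.1 × 276.8 / 9.800 = 8109.1 m.
Set P/P₀ = exp(−z/H) = 0.25, so z = −H ln(0.25).
−ln(0.25) = 1.3863; z = 8109.1 × 1.3863 = 11242 m.

z ≈ 11200 m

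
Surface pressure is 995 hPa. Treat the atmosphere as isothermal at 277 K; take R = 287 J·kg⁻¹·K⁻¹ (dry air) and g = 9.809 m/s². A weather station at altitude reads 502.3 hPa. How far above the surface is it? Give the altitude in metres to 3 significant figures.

z ≈ 5540 m

Scale height: H = RT/g = 287 × 277 / 9.809 = 8104.7 m.
Invert the barometric formula: z = H ln(P₀/P).
P₀/P = 995/502.3 = 1.9809; ln(1.9809) = 0.68355.
z = 8104.7 × 0.68355 = 5540.0 m.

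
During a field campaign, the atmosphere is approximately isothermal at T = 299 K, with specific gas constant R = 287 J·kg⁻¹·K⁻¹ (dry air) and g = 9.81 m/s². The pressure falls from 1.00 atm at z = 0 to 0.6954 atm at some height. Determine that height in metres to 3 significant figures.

z ≈ 3180 m

Scale height: H = RT/g = 287 × 299 / 9.81 = 8747.5 m.
Invert the barometric formula: z = H ln(P₀/P).
P₀/P = 1.00/0.6954 = 1.4380; ln(1.4380) = 0.36325.
z = 8747.5 × 0.36325 = 3177.5 m.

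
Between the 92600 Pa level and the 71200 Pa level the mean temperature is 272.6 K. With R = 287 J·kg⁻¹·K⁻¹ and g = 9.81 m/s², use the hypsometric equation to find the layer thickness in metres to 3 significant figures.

Hypsometric equation: Δz = (R T̄/g) ln(P₁/P₂).
R T̄/g = 287 × 272.6 / 9.81 = 7975.1 m.
ln(92600/71200) = ln(1.3006) = 0.26283.
Δz = 7975.1 × 0.26283 = 2096.1 m.

Δz ≈ 2100 m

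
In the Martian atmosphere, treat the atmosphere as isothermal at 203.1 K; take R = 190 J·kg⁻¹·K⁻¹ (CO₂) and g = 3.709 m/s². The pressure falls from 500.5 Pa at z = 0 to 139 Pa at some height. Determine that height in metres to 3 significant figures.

z ≈ 13300 m

Scale height: H = RT/g = 190 × 203.1 / 3.709 = 10404 m.
Invert the barometric formula: z = H ln(P₀/P).
P₀/P = 500.5/139 = 3.6007; ln(3.6007) = 1.2811.
z = 10404 × 1.2811 = 13329 m.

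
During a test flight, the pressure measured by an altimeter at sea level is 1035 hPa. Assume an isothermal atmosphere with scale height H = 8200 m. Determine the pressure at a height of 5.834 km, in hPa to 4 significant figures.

Barometric formula: P = P₀ exp(−z/H).
z/H = 5834.0/8200.0 = 0.71146; exp(−0.71146) = 0.49093.
P = 1035 × 0.49093 = 508.11 hPa.

P ≈ 508.1 hPa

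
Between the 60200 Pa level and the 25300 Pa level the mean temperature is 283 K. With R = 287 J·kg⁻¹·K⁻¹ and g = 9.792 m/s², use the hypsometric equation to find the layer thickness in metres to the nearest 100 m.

Δz ≈ 7200 m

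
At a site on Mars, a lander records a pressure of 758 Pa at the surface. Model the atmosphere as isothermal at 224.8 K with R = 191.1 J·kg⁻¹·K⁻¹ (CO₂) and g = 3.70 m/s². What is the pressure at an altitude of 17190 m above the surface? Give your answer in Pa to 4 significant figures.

Scale height: H = RT/g = 191.1 × 224.8 / 3.70 = 11611 m.
Barometric formula: P = P₀ exp(−z/H).
z/H = 17190/11611 = 1.4805; exp(−1.4805) = 0.22752.
P = 758 × 0.22752 = 172.46 Pa.

P ≈ 172.5 Pa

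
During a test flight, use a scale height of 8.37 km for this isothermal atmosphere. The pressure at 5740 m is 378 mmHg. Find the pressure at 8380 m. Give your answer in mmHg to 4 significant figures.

Between two levels, P₂ = P₁ exp(−Δz/H) with Δz = z₂ − z₁.
Δz = 8380.0 − 5740.0 = 2640.0 m; Δz/H = 2640.0/8370.0 = 0.31541.
P₂ = 378 × exp(−0.31541) = 378 × 0.72949 = 275.75 mmHg.

P ≈ 275.7 mmHg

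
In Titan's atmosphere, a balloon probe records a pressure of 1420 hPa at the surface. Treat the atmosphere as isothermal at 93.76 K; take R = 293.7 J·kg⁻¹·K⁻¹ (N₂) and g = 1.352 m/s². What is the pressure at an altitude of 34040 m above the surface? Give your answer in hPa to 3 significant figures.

Scale height: H = RT/g = 293.7 × 93.76 / 1.352 = 20368 m.
Barometric formula: P = P₀ exp(−z/H).
z/H = 34040/20368 = 1.6712; exp(−1.6712) = 0.18802.
P = 1420 × 0.18802 = 266.99 hPa.

P ≈ 267 hPa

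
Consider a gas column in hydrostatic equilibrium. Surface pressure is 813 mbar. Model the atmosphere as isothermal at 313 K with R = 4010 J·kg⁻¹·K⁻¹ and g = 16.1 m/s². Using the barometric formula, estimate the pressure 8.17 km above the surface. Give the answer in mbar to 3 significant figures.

P ≈ 732 mbar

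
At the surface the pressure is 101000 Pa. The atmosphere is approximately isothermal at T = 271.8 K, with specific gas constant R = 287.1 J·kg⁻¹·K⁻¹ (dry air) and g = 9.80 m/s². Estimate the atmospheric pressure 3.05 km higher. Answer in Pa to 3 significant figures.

Scale height: H = RT/g = 287.1 × 271.8 / 9.80 = 7962.6 m.
Barometric formula: P = P₀ exp(−z/H).
z/H = 3050.0/7962.6 = 0.38304; exp(−0.38304) = 0.68179.
P = 101000 × 0.68179 = 68861 Pa.

P ≈ 68900 Pa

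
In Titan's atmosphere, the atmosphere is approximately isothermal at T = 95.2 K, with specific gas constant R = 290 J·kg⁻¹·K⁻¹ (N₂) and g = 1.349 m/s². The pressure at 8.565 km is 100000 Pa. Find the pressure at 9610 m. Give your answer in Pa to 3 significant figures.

P ≈ 95000 Pa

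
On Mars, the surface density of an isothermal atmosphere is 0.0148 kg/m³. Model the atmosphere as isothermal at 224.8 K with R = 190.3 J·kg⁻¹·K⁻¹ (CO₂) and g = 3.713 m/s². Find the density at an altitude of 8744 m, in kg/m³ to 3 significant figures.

Scale height: H = RT/g = 190.3 × 224.8 / 3.713 = 11522 m.
In an isothermal atmosphere, density decays like pressure: ρ = ρ₀ exp(−z/H).
z/H = 8744.0/11522 = 0.75890; exp(−0.75890) = 0.46818.
ρ = 0.0148 × 0.46818 = 0.0069291 kg/m³.

ρ ≈ 0.00693 kg/m³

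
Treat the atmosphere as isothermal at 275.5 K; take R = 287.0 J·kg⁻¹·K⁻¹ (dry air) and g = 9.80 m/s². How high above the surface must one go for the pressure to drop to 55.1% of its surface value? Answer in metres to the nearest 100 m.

z ≈ 4800 m

Scale height: H = RT/g = 287.0 × 275.5 / 9.80 = 8068.2 m.
Set P/P₀ = exp(−z/H) = 0.551, so z = −H ln(0.551).
−ln(0.551) = 0.59602; z = 8068.2 × 0.59602 = 4808.8 m.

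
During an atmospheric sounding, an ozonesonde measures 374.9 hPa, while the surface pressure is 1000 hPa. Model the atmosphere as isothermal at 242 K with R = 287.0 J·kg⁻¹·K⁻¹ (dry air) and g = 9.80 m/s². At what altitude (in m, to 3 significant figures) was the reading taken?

Scale height: H = RT/g = 287.0 × 242 / 9.80 = 7087.1 m.
Invert the barometric formula: z = H ln(P₀/P).
P₀/P = 1000/374.9 = 2.6674; ln(2.6674) = 0.98110.
z = 7087.1 × 0.98110 = 6953.2 m.

z ≈ 6950 m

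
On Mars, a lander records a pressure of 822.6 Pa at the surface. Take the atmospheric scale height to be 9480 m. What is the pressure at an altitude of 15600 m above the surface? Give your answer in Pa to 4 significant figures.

Barometric formula: P = P₀ exp(−z/H).
z/H = 15600/9480.0 = 1.6456; exp(−1.6456) = 0.19290.
P = 822.6 × 0.19290 = 158.68 Pa.

P ≈ 158.7 Pa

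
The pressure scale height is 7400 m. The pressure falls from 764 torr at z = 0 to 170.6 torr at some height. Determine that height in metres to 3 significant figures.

z ≈ 11100 m

Invert the barometric formula: z = H ln(P₀/P).
P₀/P = 764/170.6 = 4.4783; ln(4.4783) = 1.4992.
z = 7400.0 × 1.4992 = 11094 m.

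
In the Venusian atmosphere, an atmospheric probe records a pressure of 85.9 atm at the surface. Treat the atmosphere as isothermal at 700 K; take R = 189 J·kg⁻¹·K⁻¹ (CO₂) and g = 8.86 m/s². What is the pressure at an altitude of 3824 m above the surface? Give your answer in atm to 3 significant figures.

Scale height: H = RT/g = 189 × 700 / 8.86 = 14932 m.
Barometric formula: P = P₀ exp(−z/H).
z/H = 3824.0/14932 = 0.25609; exp(−0.25609) = 0.77407.
P = 85.9 × 0.77407 = 66.493 atm.

P ≈ 66.5 atm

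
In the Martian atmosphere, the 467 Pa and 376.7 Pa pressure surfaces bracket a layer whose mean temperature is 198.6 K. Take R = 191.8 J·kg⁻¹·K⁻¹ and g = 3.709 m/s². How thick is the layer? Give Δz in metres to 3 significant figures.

Δz ≈ 2210 m

Hypsometric equation: Δz = (R T̄/g) ln(P₁/P₂).
R T̄/g = 191.8 × 198.6 / 3.709 = 10270 m.
ln(467/376.7) = ln(1.2397) = 0.21487.
Δz = 10270 × 0.21487 = 2206.7 m.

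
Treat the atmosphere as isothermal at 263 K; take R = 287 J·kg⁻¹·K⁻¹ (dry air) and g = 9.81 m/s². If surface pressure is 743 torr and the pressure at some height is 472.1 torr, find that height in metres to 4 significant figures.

z ≈ 3489 m

Scale height: H = RT/g = 287 × 263 / 9.81 = 7694.3 m.
Invert the barometric formula: z = H ln(P₀/P).
P₀/P = 743/472.1 = 1.5738; ln(1.5738) = 0.45349.
z = 7694.3 × 0.45349 = 3489.3 m.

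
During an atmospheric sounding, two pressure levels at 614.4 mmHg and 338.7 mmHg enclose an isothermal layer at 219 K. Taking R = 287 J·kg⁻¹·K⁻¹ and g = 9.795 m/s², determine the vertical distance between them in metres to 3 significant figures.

Hypsometric equation: Δz = (R T̄/g) ln(P₁/P₂).
R T̄/g = 287 × 219 / 9.795 = 6416.8 m.
ln(614.4/338.7) = ln(1.8140) = 0.59553.
Δz = 6416.8 × 0.59553 = 3821.4 m.

Δz ≈ 3820 m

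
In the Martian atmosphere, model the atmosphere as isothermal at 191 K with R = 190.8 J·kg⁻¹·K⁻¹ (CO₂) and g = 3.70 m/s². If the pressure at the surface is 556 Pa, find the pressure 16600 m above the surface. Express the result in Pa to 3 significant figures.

Scale height: H = RT/g = 190.8 × 191 / 3.70 = 9849.4 m.
Barometric formula: P = P₀ exp(−z/H).
z/H = 16600/9849.4 = 1.6854; exp(−1.6854) = 0.18537.
P = 556 × 0.18537 = 103.07 Pa.

P ≈ 103 Pa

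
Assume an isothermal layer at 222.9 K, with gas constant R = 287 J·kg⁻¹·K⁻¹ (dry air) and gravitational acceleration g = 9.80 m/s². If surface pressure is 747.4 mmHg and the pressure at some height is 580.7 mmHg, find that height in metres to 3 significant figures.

Scale height: H = RT/g = 287 × 222.9 / 9.80 = 6527.8 m.
Invert the barometric formula: z = H ln(P₀/P).
P₀/P = 747.4/580.7 = 1.2871; ln(1.2871) = 0.25239.
z = 6527.8 × 0.25239 = 1647.6 m.

z ≈ 1650 m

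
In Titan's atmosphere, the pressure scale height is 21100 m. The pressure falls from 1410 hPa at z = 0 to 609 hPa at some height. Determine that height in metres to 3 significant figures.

Invert the barometric formula: z = H ln(P₀/P).
P₀/P = 1410/609 = 2.3153; ln(2.3153) = 0.83954.
z = 21100 × 0.83954 = 17714 m.

z ≈ 17700 m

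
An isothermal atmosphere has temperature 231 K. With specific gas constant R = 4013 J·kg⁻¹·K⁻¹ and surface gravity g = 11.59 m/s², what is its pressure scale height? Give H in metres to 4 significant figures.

The scale height of an isothermal atmosphere is H = RT/g.
H = 4013 × 231 / 11.59 = 927000/11.59 = 79983 m.

H ≈ 79980 m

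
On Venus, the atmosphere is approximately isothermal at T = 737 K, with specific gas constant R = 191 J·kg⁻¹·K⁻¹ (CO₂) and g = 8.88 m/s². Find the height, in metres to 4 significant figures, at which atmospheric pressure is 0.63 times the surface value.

Scale height: H = RT/g = 191 × 737 / 8.88 = 15852 m.
Set P/P₀ = exp(−z/H) = 0.63, so z = −H ln(0.63).
−ln(0.63) = 0.46204; z = 15852 × 0.46204 = 7324.3 m.

z ≈ 7324 m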